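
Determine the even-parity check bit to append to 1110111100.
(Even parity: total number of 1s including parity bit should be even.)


Number of 1s in data: 7
Parity bit: 1

1


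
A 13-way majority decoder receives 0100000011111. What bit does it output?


Ones: 6 out of 13
Threshold: 7

0 (6/13 voted 1)


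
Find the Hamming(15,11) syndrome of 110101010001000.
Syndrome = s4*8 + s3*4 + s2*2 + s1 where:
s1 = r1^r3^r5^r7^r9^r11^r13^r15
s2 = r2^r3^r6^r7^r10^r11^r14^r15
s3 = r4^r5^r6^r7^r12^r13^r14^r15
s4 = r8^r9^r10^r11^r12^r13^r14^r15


s1=1, s2=0, s3=1, s4=0

Syndrome = 5 (error at position 5)


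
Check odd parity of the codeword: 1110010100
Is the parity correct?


Number of 1s: 5

Yes, parity is correct (5 ones)


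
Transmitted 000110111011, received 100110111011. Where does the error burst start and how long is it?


XOR: 100000000000

Burst at position 0, length 1


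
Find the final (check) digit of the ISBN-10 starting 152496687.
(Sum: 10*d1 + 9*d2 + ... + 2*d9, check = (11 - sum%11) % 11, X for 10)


Weighted sum: 245
245 mod 11 = 3

Check digit: 8


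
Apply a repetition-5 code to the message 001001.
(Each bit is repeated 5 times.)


Each bit -> 5 copies

000000000011111000000000011111


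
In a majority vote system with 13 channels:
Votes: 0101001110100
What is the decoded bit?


Ones: 6 out of 13
Threshold: 7

0 (6/13 voted 1)


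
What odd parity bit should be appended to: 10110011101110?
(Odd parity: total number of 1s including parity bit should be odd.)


Number of 1s in data: 9
Parity bit: 0

0


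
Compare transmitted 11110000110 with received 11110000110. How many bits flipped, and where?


XOR: 00000000000

0 errors (received matches sent)


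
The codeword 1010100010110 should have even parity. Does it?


Number of 1s: 6

Yes, parity is correct (6 ones)


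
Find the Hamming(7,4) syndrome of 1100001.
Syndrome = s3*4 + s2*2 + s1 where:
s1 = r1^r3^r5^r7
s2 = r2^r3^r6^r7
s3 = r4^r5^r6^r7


s1=0, s2=0, s3=1

Syndrome = 4 (error at position 4)


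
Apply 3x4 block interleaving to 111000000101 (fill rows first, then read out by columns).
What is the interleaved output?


Matrix:
  1110
  0000
  0101
Read columns: 100101100001

100101100001


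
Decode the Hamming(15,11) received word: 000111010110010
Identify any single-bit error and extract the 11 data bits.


Syndrome = 0: no error detected

Data: 01100110010 (no errors)


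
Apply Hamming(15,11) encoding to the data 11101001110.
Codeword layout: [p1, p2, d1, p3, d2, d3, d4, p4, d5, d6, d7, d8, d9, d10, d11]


Parity bits: p1=0, p2=1, p3=1, p4=0

011111001001110


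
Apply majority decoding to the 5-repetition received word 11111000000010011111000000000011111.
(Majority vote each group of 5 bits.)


Groups: 11111, 00000, 00100, 11111, 00000, 00000, 11111
Majority votes: 1001001

1001001


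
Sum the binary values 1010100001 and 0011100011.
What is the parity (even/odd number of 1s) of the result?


1010100001 = 673
0011100011 = 227
Sum = 900 = 1110000100
1s count = 4

even parity (4 ones in 1110000100)


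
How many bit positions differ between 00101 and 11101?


XOR: 11000
Count of 1s: 2

2


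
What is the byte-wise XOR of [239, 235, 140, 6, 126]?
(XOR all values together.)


XOR chain: 239 ^ 235 ^ 140 ^ 6 ^ 126 = 240

240


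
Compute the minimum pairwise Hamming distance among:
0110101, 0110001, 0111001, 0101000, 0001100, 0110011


Comparing all pairs, minimum distance: 1
Can detect 0 errors, correct 0 errors

1


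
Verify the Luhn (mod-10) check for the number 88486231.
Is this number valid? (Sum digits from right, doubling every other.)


Luhn sum = 43
43 mod 10 = 3

Invalid (Luhn sum mod 10 = 3)


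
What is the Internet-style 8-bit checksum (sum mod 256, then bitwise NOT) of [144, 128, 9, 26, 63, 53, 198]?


Sum = 621 mod 256 = 109
Complement = 146

146


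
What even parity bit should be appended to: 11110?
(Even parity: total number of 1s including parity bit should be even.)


Number of 1s in data: 4
Parity bit: 0

0


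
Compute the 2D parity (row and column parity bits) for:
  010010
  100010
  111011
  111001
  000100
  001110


Row parities: 001011
Column parities: 111000

Row P: 001011, Col P: 111000, Corner: 1


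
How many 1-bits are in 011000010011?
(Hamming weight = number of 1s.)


Counting 1s in 011000010011

5


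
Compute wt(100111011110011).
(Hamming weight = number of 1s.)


Counting 1s in 100111011110011

10


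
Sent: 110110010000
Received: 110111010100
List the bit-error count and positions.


XOR: 000001000100

2 error(s) at position(s): 5, 9


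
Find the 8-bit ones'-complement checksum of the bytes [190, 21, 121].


Sum = 332 mod 256 = 76
Complement = 179

179


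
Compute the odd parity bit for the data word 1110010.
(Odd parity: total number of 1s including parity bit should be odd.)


Number of 1s in data: 4
Parity bit: 1

1


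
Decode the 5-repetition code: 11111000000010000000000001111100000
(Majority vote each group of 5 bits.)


Groups: 11111, 00000, 00100, 00000, 00000, 11111, 00000
Majority votes: 1000010

1000010


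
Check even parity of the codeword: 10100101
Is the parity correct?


Number of 1s: 4

Yes, parity is correct (4 ones)


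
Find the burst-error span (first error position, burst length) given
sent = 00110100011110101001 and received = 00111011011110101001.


XOR: 00001111000000000000

Burst at position 4, length 4


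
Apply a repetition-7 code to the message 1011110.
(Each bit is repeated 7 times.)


Each bit -> 7 copies

1111111000000011111111111111111111111111110000000


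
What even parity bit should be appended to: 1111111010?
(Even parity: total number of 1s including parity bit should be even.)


Number of 1s in data: 8
Parity bit: 0

0


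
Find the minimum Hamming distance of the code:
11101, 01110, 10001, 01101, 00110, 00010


Comparing all pairs, minimum distance: 1
Can detect 0 errors, correct 0 errors

1


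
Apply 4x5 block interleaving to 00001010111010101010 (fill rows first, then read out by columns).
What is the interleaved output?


Matrix:
  00001
  01011
  10101
  01010
Read columns: 00100101001001011110

00100101001001011110


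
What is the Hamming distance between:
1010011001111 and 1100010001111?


XOR: 0110001000000
Count of 1s: 3

3


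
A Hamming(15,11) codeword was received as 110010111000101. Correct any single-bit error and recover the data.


Syndrome = 2: error at position 2

Data: 01011000101 (corrected bit 2)


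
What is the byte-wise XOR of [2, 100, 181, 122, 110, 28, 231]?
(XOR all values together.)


XOR chain: 2 ^ 100 ^ 181 ^ 122 ^ 110 ^ 28 ^ 231 = 60

60


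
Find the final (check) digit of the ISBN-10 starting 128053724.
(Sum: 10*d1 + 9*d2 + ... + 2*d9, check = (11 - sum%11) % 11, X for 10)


Weighted sum: 179
179 mod 11 = 3

Check digit: 8


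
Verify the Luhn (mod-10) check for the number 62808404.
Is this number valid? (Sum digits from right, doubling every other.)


Luhn sum = 27
27 mod 10 = 7

Invalid (Luhn sum mod 10 = 7)


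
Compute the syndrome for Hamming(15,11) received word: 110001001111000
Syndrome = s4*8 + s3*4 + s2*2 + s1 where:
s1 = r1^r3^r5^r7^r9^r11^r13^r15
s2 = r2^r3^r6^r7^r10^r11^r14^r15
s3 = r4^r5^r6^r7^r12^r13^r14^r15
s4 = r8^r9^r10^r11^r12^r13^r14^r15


s1=1, s2=0, s3=0, s4=0

Syndrome = 1 (error at position 1)


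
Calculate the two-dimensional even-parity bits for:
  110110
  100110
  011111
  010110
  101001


Row parities: 01111
Column parities: 110000

Row P: 01111, Col P: 110000, Corner: 0


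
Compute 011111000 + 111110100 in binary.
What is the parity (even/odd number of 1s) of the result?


011111000 = 248
111110100 = 500
Sum = 748 = 1011101100
1s count = 6

even parity (6 ones in 1011101100)


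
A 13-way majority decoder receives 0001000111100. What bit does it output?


Ones: 5 out of 13
Threshold: 7

0 (5/13 voted 1)


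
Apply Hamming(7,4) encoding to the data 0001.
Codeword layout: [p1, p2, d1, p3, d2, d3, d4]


Parity bits: p1=1, p2=1, p3=1

1101001


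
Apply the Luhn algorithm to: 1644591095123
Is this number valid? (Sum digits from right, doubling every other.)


Luhn sum = 49
49 mod 10 = 9

Invalid (Luhn sum mod 10 = 9)


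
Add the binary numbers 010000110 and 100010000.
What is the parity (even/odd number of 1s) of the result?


010000110 = 134
100010000 = 272
Sum = 406 = 110010110
1s count = 5

odd parity (5 ones in 110010110)


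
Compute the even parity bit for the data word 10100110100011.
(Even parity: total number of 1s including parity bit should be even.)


Number of 1s in data: 7
Parity bit: 1

1


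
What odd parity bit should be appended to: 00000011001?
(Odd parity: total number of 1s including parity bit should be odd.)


Number of 1s in data: 3
Parity bit: 0

0


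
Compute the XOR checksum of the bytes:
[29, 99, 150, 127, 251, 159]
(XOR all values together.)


XOR chain: 29 ^ 99 ^ 150 ^ 127 ^ 251 ^ 159 = 243

243


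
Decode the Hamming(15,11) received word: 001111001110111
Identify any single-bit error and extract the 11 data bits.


Syndrome = 0: no error detected

Data: 11101110111 (no errors)


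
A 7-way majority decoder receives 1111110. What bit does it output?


Ones: 6 out of 7
Threshold: 4

1 (6/7 voted 1)


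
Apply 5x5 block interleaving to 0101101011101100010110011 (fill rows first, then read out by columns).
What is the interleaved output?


Matrix:
  01011
  01011
  10110
  00101
  10011
Read columns: 0010111000001101110111011

0010111000001101110111011


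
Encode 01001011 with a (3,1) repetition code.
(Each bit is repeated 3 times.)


Each bit -> 3 copies

000111000000111000111111


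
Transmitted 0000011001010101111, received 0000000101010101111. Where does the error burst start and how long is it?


XOR: 0000011100000000000

Burst at position 5, length 3


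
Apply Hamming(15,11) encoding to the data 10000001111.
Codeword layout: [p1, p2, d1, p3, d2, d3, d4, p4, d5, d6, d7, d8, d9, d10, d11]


Parity bits: p1=1, p2=1, p3=0, p4=0

111000000001111


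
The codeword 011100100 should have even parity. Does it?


Number of 1s: 4

Yes, parity is correct (4 ones)


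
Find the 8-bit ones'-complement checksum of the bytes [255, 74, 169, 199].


Sum = 697 mod 256 = 185
Complement = 70

70


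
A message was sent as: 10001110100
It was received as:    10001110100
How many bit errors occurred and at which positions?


XOR: 00000000000

0 errors (received matches sent)


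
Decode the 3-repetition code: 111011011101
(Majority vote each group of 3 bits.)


Groups: 111, 011, 011, 101
Majority votes: 1111

1111


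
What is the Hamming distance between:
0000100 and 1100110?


XOR: 1100010
Count of 1s: 3

3


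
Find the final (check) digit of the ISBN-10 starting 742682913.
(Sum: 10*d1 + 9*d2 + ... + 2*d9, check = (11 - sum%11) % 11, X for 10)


Weighted sum: 267
267 mod 11 = 3

Check digit: 8


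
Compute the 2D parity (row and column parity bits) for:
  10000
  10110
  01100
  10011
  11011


Row parities: 11010
Column parities: 00010

Row P: 11010, Col P: 00010, Corner: 1


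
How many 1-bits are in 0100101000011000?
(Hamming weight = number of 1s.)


Counting 1s in 0100101000011000

5


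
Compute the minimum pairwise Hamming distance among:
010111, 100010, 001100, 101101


Comparing all pairs, minimum distance: 2
Can detect 1 errors, correct 0 errors

2


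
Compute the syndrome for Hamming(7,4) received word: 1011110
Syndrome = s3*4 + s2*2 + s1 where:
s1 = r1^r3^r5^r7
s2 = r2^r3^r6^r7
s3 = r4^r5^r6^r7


s1=1, s2=0, s3=1

Syndrome = 5 (error at position 5)


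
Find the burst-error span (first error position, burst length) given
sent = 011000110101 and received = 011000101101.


XOR: 000000011000

Burst at position 7, length 2


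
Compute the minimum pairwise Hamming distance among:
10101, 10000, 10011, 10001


Comparing all pairs, minimum distance: 1
Can detect 0 errors, correct 0 errors

1


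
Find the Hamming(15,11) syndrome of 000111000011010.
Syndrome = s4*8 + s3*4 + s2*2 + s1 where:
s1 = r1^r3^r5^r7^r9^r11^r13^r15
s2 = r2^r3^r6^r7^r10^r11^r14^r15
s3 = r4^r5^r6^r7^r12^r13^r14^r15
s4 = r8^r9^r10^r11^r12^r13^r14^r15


s1=0, s2=1, s3=1, s4=1

Syndrome = 14 (error at position 14)


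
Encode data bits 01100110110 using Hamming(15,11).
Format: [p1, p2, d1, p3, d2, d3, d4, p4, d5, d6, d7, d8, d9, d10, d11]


Parity bits: p1=1, p2=0, p3=0, p4=0

100011000110110


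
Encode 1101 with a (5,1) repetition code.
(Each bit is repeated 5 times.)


Each bit -> 5 copies

11111111110000011111


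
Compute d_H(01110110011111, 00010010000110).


XOR: 01100100011001
Count of 1s: 6

6


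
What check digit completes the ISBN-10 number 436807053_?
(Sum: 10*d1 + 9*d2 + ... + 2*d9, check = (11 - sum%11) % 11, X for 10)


Weighted sum: 227
227 mod 11 = 7

Check digit: 4


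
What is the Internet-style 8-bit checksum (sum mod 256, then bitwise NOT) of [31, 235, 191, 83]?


Sum = 540 mod 256 = 28
Complement = 227

227


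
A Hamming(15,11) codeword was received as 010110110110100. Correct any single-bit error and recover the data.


Syndrome = 0: no error detected

Data: 01010110100 (no errors)


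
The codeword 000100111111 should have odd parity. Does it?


Number of 1s: 7

Yes, parity is correct (7 ones)


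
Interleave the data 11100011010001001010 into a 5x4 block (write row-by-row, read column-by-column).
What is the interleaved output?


Matrix:
  1110
  0011
  0100
  0100
  1010
Read columns: 10001101101100101000

10001101101100101000


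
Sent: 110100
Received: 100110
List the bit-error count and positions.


XOR: 010010

2 error(s) at position(s): 1, 4


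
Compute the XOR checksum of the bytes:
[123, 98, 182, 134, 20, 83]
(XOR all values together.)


XOR chain: 123 ^ 98 ^ 182 ^ 134 ^ 20 ^ 83 = 110

110


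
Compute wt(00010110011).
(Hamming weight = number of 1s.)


Counting 1s in 00010110011

5


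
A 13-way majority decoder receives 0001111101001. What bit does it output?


Ones: 7 out of 13
Threshold: 7

1 (7/13 voted 1)


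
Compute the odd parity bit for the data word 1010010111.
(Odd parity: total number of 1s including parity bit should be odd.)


Number of 1s in data: 6
Parity bit: 1

1


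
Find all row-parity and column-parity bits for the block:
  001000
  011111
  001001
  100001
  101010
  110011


Row parities: 110010
Column parities: 100110

Row P: 110010, Col P: 100110, Corner: 1


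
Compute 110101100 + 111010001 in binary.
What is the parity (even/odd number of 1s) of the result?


110101100 = 428
111010001 = 465
Sum = 893 = 1101111101
1s count = 8

even parity (8 ones in 1101111101)


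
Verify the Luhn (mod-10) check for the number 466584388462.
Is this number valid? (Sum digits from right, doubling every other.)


Luhn sum = 63
63 mod 10 = 3

Invalid (Luhn sum mod 10 = 3)


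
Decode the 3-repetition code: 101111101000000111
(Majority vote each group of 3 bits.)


Groups: 101, 111, 101, 000, 000, 111
Majority votes: 111001

111001


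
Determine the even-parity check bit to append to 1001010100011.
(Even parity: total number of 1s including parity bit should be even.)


Number of 1s in data: 6
Parity bit: 0

0


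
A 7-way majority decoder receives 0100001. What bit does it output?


Ones: 2 out of 7
Threshold: 4

0 (2/7 voted 1)


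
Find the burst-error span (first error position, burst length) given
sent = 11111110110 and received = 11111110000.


XOR: 00000000110

Burst at position 8, length 2


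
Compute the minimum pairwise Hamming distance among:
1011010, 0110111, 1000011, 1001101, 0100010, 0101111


Comparing all pairs, minimum distance: 2
Can detect 1 errors, correct 0 errors

2


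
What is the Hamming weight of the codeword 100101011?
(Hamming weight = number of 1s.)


Counting 1s in 100101011

5


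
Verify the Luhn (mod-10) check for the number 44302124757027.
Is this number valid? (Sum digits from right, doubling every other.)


Luhn sum = 57
57 mod 10 = 7

Invalid (Luhn sum mod 10 = 7)


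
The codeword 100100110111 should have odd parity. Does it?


Number of 1s: 7

Yes, parity is correct (7 ones)


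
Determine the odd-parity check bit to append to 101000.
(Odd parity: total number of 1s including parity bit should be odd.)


Number of 1s in data: 2
Parity bit: 1

1


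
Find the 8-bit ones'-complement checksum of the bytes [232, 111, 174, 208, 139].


Sum = 864 mod 256 = 96
Complement = 159

159


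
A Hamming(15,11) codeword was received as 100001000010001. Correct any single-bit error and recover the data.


Syndrome = 3: error at position 3

Data: 10100010001 (corrected bit 3)


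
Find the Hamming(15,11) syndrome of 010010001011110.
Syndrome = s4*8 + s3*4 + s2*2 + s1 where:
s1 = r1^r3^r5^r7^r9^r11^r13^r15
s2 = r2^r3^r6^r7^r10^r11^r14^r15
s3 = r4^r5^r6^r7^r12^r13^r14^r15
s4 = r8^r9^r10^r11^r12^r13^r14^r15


s1=0, s2=1, s3=0, s4=1

Syndrome = 10 (error at position 10)


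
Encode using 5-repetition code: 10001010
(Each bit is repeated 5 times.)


Each bit -> 5 copies

1111100000000000000011111000001111100000


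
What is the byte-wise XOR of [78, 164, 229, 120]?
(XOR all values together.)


XOR chain: 78 ^ 164 ^ 229 ^ 120 = 119

119


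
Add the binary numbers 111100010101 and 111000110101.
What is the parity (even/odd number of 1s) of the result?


111100010101 = 3861
111000110101 = 3637
Sum = 7498 = 1110101001010
1s count = 7

odd parity (7 ones in 1110101001010)


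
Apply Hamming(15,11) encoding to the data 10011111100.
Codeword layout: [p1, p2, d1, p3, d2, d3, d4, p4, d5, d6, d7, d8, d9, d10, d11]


Parity bits: p1=1, p2=0, p3=1, p4=1

101100111111100


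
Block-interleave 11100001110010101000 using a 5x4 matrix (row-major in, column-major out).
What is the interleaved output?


Matrix:
  1110
  0001
  1100
  1010
  1000
Read columns: 10111101001001001000

10111101001001001000


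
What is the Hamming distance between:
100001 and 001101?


XOR: 101100
Count of 1s: 3

3


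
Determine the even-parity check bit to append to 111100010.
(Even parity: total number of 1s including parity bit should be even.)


Number of 1s in data: 5
Parity bit: 1

1


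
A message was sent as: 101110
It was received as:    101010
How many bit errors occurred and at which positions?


XOR: 000100

1 error(s) at position(s): 3


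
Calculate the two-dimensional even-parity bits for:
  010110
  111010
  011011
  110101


Row parities: 1000
Column parities: 000010

Row P: 1000, Col P: 000010, Corner: 1


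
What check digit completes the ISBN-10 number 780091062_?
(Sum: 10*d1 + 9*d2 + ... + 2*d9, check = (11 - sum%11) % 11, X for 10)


Weighted sum: 223
223 mod 11 = 3

Check digit: 8


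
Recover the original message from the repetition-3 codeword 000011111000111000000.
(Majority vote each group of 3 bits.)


Groups: 000, 011, 111, 000, 111, 000, 000
Majority votes: 0110100

0110100


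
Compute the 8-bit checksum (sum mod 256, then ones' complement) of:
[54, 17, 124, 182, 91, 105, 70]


Sum = 643 mod 256 = 131
Complement = 124

124


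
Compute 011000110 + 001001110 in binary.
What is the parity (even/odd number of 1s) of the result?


011000110 = 198
001001110 = 78
Sum = 276 = 100010100
1s count = 3

odd parity (3 ones in 100010100)


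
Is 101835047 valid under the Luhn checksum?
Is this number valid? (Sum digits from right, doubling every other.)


Luhn sum = 28
28 mod 10 = 8

Invalid (Luhn sum mod 10 = 8)


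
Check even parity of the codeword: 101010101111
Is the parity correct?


Number of 1s: 8

Yes, parity is correct (8 ones)


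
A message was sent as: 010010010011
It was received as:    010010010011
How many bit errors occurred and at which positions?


XOR: 000000000000

0 errors (received matches sent)


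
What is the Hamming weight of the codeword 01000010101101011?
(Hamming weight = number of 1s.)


Counting 1s in 01000010101101011

8


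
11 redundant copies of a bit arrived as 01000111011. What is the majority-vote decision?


Ones: 6 out of 11
Threshold: 6

1 (6/11 voted 1)


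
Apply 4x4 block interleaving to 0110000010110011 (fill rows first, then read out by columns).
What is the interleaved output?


Matrix:
  0110
  0000
  1011
  0011
Read columns: 0010100010110011

0010100010110011


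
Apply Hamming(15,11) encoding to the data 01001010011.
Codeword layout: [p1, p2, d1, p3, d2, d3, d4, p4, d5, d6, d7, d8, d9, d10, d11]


Parity bits: p1=0, p2=1, p3=1, p4=0

010110001010011


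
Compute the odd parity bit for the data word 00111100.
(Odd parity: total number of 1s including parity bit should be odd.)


Number of 1s in data: 4
Parity bit: 1

1


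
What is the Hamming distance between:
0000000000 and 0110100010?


XOR: 0110100010
Count of 1s: 4

4


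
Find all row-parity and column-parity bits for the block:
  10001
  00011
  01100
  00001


Row parities: 0001
Column parities: 11111

Row P: 0001, Col P: 11111, Corner: 1


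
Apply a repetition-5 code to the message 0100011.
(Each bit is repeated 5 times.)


Each bit -> 5 copies

00000111110000000000000001111111111


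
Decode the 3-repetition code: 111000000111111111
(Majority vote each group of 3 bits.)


Groups: 111, 000, 000, 111, 111, 111
Majority votes: 100111

100111


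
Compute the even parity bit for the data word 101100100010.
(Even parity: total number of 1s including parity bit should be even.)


Number of 1s in data: 5
Parity bit: 1

1


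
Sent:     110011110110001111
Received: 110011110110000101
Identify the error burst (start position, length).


XOR: 000000000000001010

Burst at position 14, length 3


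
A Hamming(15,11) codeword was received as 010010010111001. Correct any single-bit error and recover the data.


Syndrome = 13: error at position 13

Data: 01000111101 (corrected bit 13)


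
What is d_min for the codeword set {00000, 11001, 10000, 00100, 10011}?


Comparing all pairs, minimum distance: 1
Can detect 0 errors, correct 0 errors

1


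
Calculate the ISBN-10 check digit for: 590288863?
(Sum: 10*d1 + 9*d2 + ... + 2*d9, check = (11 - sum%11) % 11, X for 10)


Weighted sum: 289
289 mod 11 = 3

Check digit: 8


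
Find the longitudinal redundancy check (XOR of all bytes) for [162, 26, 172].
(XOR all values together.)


XOR chain: 162 ^ 26 ^ 172 = 20

20


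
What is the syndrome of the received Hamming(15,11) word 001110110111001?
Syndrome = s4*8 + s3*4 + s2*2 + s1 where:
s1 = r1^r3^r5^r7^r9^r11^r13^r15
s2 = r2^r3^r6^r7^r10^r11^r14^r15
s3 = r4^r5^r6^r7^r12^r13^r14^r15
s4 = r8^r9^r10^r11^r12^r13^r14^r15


s1=1, s2=1, s3=1, s4=1

Syndrome = 15 (error at position 15)


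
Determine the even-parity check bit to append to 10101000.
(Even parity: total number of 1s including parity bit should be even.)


Number of 1s in data: 3
Parity bit: 1

1


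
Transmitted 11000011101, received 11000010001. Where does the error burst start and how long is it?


XOR: 00000001100

Burst at position 7, length 2


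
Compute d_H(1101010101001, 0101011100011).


XOR: 1000001001010
Count of 1s: 4

4


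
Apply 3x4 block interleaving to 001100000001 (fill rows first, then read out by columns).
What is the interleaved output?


Matrix:
  0011
  0000
  0001
Read columns: 000000100101

000000100101


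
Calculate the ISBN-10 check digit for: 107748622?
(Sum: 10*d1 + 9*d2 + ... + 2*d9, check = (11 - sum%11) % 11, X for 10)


Weighted sum: 213
213 mod 11 = 4

Check digit: 7


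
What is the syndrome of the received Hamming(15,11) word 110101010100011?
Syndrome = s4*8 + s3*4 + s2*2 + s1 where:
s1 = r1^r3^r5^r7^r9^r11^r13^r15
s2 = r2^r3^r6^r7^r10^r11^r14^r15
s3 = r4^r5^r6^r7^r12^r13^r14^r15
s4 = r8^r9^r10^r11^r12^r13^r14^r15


s1=0, s2=1, s3=0, s4=0

Syndrome = 2 (error at position 2)


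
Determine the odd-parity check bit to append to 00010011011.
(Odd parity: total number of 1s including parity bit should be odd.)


Number of 1s in data: 5
Parity bit: 0

0


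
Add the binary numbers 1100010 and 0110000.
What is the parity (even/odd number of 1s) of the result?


1100010 = 98
0110000 = 48
Sum = 146 = 10010010
1s count = 3

odd parity (3 ones in 10010010)


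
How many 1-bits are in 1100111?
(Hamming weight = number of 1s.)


Counting 1s in 1100111

5


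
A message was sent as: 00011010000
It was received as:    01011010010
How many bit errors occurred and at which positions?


XOR: 01000000010

2 error(s) at position(s): 1, 9


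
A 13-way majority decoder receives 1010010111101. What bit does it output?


Ones: 8 out of 13
Threshold: 7

1 (8/13 voted 1)


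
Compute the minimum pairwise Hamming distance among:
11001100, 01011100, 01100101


Comparing all pairs, minimum distance: 2
Can detect 1 errors, correct 0 errors

2


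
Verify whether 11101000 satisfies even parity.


Number of 1s: 4

Yes, parity is correct (4 ones)


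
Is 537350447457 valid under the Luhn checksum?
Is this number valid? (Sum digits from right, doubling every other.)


Luhn sum = 42
42 mod 10 = 2

Invalid (Luhn sum mod 10 = 2)


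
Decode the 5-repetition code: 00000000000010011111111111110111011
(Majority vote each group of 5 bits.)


Groups: 00000, 00000, 00100, 11111, 11111, 11101, 11011
Majority votes: 0001111

0001111


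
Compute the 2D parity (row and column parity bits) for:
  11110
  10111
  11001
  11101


Row parities: 0010
Column parities: 01101

Row P: 0010, Col P: 01101, Corner: 1


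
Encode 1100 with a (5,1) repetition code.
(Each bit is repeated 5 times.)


Each bit -> 5 copies

11111111110000000000


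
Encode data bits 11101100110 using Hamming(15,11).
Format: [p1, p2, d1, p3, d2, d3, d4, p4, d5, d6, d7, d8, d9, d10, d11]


Parity bits: p1=0, p2=0, p3=0, p4=0

001011001100110


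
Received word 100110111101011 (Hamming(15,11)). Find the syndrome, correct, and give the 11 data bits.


Syndrome = 1: error at position 1

Data: 01011101011 (corrected bit 1)


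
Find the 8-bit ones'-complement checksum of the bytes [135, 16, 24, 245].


Sum = 420 mod 256 = 164
Complement = 91

91


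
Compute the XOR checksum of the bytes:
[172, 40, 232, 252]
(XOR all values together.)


XOR chain: 172 ^ 40 ^ 232 ^ 252 = 144

144


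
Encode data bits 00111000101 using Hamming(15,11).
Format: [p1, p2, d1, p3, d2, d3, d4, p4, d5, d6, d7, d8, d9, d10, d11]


Parity bits: p1=0, p2=1, p3=0, p4=1

010001111000101


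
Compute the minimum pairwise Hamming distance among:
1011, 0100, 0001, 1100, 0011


Comparing all pairs, minimum distance: 1
Can detect 0 errors, correct 0 errors

1


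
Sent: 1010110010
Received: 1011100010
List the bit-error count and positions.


XOR: 0001010000

2 error(s) at position(s): 3, 5


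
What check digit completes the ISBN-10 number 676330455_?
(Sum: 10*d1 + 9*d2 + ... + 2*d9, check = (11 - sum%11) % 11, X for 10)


Weighted sum: 251
251 mod 11 = 9

Check digit: 2


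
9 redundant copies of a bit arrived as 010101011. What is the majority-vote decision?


Ones: 5 out of 9
Threshold: 5

1 (5/9 voted 1)


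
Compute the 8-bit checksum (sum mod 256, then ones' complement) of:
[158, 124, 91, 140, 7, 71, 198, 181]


Sum = 970 mod 256 = 202
Complement = 53

53


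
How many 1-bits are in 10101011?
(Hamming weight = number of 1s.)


Counting 1s in 10101011

5


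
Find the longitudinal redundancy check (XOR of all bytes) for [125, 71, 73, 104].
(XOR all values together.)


XOR chain: 125 ^ 71 ^ 73 ^ 104 = 27

27


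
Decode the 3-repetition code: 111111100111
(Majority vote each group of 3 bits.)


Groups: 111, 111, 100, 111
Majority votes: 1101

1101


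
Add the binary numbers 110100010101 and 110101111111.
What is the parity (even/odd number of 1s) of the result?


110100010101 = 3349
110101111111 = 3455
Sum = 6804 = 1101010010100
1s count = 6

even parity (6 ones in 1101010010100)


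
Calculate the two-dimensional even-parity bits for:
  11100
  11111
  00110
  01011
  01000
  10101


Row parities: 110111
Column parities: 10011

Row P: 110111, Col P: 10011, Corner: 1


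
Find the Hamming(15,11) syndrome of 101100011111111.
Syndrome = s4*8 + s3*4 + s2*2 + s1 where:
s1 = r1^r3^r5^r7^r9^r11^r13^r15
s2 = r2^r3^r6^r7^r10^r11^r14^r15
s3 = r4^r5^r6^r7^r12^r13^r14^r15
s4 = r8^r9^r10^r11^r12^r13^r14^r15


s1=0, s2=1, s3=1, s4=0

Syndrome = 6 (error at position 6)


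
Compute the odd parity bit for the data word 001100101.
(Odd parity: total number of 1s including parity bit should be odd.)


Number of 1s in data: 4
Parity bit: 1

1


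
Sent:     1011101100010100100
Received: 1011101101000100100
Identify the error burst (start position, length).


XOR: 0000000001010000000

Burst at position 9, length 3


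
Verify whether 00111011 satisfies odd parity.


Number of 1s: 5

Yes, parity is correct (5 ones)


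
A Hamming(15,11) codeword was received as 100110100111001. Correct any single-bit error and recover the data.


Syndrome = 5: error at position 5

Data: 00010111001 (corrected bit 5)


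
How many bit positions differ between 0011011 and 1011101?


XOR: 1000110
Count of 1s: 3

3


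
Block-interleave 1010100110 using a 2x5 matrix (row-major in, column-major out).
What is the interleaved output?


Matrix:
  10101
  00110
Read columns: 1000110110

1000110110


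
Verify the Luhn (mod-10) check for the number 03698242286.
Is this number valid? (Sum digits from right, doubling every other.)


Luhn sum = 56
56 mod 10 = 6

Invalid (Luhn sum mod 10 = 6)


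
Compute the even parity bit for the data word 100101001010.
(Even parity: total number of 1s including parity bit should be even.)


Number of 1s in data: 5
Parity bit: 1

1


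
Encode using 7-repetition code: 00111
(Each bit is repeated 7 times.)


Each bit -> 7 copies

00000000000000111111111111111111111


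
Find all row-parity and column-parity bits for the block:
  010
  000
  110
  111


Row parities: 1001
Column parities: 011

Row P: 1001, Col P: 011, Corner: 0


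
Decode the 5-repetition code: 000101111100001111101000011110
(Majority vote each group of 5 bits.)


Groups: 00010, 11111, 00001, 11110, 10000, 11110
Majority votes: 010101

010101


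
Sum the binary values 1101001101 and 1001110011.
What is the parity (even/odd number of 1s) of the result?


1101001101 = 845
1001110011 = 627
Sum = 1472 = 10111000000
1s count = 4

even parity (4 ones in 10111000000)


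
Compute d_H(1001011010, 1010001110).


XOR: 0011010100
Count of 1s: 4

4


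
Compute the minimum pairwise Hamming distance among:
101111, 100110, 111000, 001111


Comparing all pairs, minimum distance: 1
Can detect 0 errors, correct 0 errors

1


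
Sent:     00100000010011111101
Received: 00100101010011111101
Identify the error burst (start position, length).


XOR: 00000101000000000000

Burst at position 5, length 3


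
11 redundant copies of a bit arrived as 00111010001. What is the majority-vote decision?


Ones: 5 out of 11
Threshold: 6

0 (5/11 voted 1)


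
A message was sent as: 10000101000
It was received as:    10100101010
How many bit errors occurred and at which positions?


XOR: 00100000010

2 error(s) at position(s): 2, 9


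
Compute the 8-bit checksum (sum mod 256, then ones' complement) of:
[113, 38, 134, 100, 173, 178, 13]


Sum = 749 mod 256 = 237
Complement = 18

18


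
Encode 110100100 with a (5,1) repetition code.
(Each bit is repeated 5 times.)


Each bit -> 5 copies

111111111100000111110000000000111110000000000


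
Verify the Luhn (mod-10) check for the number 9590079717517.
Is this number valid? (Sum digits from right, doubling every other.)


Luhn sum = 58
58 mod 10 = 8

Invalid (Luhn sum mod 10 = 8)


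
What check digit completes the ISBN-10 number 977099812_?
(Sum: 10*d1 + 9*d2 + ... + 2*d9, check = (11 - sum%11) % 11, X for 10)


Weighted sum: 347
347 mod 11 = 6

Check digit: 5


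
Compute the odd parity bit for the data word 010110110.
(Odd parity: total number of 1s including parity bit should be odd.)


Number of 1s in data: 5
Parity bit: 0

0


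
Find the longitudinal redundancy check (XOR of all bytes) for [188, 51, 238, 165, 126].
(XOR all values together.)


XOR chain: 188 ^ 51 ^ 238 ^ 165 ^ 126 = 186

186


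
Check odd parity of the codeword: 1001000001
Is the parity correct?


Number of 1s: 3

Yes, parity is correct (3 ones)


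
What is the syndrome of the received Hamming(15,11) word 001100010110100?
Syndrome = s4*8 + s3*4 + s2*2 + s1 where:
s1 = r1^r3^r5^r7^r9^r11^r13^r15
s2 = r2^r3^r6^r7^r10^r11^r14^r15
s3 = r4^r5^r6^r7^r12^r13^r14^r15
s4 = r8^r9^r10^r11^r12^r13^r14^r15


s1=1, s2=1, s3=0, s4=0

Syndrome = 3 (error at position 3)


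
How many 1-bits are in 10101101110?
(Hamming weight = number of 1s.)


Counting 1s in 10101101110

7


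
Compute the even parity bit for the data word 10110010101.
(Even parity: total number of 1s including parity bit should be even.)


Number of 1s in data: 6
Parity bit: 0

0


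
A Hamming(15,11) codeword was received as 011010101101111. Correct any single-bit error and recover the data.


Syndrome = 0: no error detected

Data: 11011101111 (no errors)


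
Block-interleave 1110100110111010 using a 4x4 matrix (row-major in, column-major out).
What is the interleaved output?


Matrix:
  1110
  1001
  1011
  1010
Read columns: 1111100010110110

1111100010110110


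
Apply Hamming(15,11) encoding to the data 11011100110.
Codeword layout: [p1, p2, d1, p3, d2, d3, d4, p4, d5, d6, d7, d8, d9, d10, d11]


Parity bits: p1=1, p2=0, p3=0, p4=0

101010101100110


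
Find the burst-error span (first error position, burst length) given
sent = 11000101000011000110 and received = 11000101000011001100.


XOR: 00000000000000001010

Burst at position 16, length 3


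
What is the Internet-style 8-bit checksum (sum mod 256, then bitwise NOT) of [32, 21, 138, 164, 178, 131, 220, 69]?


Sum = 953 mod 256 = 185
Complement = 70

70


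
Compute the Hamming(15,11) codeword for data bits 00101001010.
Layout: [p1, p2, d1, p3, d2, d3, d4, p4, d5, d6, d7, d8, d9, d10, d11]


Parity bits: p1=1, p2=0, p3=1, p4=1

100101011001010


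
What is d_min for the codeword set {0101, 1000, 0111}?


Comparing all pairs, minimum distance: 1
Can detect 0 errors, correct 0 errors

1


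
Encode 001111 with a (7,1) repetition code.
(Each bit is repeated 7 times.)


Each bit -> 7 copies

000000000000001111111111111111111111111111


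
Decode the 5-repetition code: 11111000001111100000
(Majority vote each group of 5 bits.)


Groups: 11111, 00000, 11111, 00000
Majority votes: 1010

1010


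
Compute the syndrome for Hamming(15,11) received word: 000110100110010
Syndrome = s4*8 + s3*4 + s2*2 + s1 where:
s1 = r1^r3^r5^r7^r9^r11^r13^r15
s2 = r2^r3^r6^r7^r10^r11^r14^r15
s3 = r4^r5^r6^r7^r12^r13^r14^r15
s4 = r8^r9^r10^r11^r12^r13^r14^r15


s1=1, s2=0, s3=0, s4=1

Syndrome = 9 (error at position 9)


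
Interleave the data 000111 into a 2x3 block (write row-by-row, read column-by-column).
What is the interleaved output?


Matrix:
  000
  111
Read columns: 010101

010101


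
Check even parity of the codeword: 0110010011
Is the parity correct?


Number of 1s: 5

No, parity error (5 ones)


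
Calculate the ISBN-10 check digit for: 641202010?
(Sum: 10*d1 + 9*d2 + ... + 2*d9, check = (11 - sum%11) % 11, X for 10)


Weighted sum: 131
131 mod 11 = 10

Check digit: 1


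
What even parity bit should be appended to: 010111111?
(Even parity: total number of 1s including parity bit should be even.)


Number of 1s in data: 7
Parity bit: 1

1


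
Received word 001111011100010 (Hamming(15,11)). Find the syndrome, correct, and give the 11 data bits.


Syndrome = 1: error at position 1

Data: 11101100010 (corrected bit 1)


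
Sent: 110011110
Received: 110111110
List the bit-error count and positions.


XOR: 000100000

1 error(s) at position(s): 3


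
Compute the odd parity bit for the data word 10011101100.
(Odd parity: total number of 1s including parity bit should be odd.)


Number of 1s in data: 6
Parity bit: 1

1


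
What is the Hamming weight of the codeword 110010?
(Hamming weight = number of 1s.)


Counting 1s in 110010

3


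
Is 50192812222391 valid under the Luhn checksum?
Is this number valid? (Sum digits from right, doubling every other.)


Luhn sum = 51
51 mod 10 = 1

Invalid (Luhn sum mod 10 = 1)


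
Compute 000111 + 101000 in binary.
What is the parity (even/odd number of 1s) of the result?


000111 = 7
101000 = 40
Sum = 47 = 101111
1s count = 5

odd parity (5 ones in 101111)


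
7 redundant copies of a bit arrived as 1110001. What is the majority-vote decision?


Ones: 4 out of 7
Threshold: 4

1 (4/7 voted 1)


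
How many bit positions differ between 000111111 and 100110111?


XOR: 100001000
Count of 1s: 2

2


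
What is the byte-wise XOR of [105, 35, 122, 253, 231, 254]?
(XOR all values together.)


XOR chain: 105 ^ 35 ^ 122 ^ 253 ^ 231 ^ 254 = 212

212


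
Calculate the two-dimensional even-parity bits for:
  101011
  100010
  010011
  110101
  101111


Row parities: 00101
Column parities: 000000

Row P: 00101, Col P: 000000, Corner: 0


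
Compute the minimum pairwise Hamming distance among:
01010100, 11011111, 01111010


Comparing all pairs, minimum distance: 4
Can detect 3 errors, correct 1 errors

4


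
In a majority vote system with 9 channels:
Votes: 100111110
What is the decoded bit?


Ones: 6 out of 9
Threshold: 5

1 (6/9 voted 1)


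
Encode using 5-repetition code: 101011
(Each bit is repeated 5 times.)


Each bit -> 5 copies

111110000011111000001111111111


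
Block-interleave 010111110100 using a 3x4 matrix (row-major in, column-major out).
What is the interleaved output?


Matrix:
  0101
  1111
  0100
Read columns: 010111010110

010111010110


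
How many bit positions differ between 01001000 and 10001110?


XOR: 11000110
Count of 1s: 4

4


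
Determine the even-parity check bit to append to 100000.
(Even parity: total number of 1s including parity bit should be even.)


Number of 1s in data: 1
Parity bit: 1

1


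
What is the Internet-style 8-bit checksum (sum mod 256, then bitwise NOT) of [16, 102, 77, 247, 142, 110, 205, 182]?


Sum = 1081 mod 256 = 57
Complement = 198

198


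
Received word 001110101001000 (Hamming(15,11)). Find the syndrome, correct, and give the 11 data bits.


Syndrome = 0: no error detected

Data: 11011001000 (no errors)


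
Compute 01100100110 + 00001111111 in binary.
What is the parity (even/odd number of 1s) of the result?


01100100110 = 806
00001111111 = 127
Sum = 933 = 1110100101
1s count = 6

even parity (6 ones in 1110100101)


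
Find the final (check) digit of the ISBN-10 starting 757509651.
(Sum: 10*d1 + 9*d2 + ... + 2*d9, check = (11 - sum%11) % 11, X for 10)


Weighted sum: 292
292 mod 11 = 6

Check digit: 5
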